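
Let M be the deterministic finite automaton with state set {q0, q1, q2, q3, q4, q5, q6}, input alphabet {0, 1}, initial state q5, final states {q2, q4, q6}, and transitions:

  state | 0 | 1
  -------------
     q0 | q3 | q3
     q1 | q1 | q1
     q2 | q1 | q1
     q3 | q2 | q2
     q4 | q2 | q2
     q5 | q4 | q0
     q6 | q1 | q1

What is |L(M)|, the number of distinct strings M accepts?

7

The useful subgraph on states {q0, q2, q3, q4, q5} is acyclic, so L(M) is finite; the longest accepting path visits 4 useful states, giving maximum string length 3.
Counting accepting paths from q5 by length: 1 of length 1, 2 of length 2, 4 of length 3. Total 7.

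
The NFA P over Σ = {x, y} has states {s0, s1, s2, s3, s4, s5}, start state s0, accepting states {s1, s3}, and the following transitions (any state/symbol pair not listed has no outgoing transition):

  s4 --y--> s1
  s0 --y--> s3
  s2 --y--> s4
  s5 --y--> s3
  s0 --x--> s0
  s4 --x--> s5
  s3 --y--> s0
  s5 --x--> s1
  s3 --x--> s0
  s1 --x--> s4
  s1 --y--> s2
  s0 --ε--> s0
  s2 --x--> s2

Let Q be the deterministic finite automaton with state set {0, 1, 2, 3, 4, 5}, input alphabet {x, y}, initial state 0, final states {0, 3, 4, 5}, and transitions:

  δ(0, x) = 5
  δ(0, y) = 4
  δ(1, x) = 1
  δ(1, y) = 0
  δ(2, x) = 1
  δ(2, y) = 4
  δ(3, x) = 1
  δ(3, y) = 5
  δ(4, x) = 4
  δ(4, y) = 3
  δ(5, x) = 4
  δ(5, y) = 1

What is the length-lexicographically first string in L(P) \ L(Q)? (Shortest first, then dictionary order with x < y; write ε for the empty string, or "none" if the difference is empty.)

xy

The string xy is accepted by P but not by Q.
No shorter string lies in the difference, and xy is the lexicographically first length-2 string in L(P) \ L(Q).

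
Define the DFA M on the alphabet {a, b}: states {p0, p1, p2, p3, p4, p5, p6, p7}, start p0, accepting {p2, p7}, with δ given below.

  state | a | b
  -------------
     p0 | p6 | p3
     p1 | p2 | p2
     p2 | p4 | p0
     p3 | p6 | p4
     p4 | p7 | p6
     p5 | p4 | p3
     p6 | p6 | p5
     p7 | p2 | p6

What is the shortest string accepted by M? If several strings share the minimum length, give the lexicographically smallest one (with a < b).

bba

A breadth-first search from p0 reaches an accepting state first via the path p0 → p3 → p4 → p7 on input bba.
No string of length < 3 is accepted (BFS exhausts all shorter strings without reaching an accepting state), and bba is the lexicographically least accepting string of length 3.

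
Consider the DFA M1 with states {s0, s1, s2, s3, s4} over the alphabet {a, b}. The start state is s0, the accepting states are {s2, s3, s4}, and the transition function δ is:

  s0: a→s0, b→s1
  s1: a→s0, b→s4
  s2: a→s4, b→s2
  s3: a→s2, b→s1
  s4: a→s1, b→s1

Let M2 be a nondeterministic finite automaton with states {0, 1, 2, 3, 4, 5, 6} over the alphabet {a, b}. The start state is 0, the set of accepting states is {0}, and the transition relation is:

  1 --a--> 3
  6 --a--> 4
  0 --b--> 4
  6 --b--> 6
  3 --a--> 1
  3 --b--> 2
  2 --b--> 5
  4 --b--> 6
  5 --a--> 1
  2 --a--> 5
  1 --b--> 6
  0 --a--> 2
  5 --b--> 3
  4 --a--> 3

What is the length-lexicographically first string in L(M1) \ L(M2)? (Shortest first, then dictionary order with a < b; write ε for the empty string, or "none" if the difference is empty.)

bb

The string bb is accepted by M1 but not by M2.
No shorter string lies in the difference, and bb is the lexicographically first length-2 string in L(M1) \ L(M2).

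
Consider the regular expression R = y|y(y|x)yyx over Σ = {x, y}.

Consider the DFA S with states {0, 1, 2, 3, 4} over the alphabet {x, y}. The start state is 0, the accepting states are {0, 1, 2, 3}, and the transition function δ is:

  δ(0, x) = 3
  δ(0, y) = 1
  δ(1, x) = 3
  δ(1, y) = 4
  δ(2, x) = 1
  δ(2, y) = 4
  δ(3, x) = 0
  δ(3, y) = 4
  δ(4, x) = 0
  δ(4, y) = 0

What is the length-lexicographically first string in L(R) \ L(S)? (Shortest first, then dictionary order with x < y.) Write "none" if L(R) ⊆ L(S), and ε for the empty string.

Converting the expression R to a DFA (subset construction, then merging equivalent states) gives the minimal DFA with states {r0, r1, r2, r3, r4, r5, r6}, start state r0, accepting states {r2, r6} and transitions r0: x→r1, y→r2; r1: x→r1, y→r1; r2: x→r3, y→r3; r3: x→r1, y→r4; r4: x→r1, y→r5; r5: x→r6, y→r1; r6: x→r1, y→r1.
Exploring the product automaton R × S from the start pair (r0, 0), following both machines on each input symbol, reaches 13 state pairs: (r0, 0), (r1, 3), (r2, 1), (r1, 0), (r1, 4), (r3, 3), (r3, 4), (r1, 1), (r4, 4), (r4, 0), (r5, 0), (r5, 1), (r6, 3).
R accepts in {r2, r6} and S accepts in {0, 1, 2, 3}. The reachable pairs whose R-component is accepting are (r2, 1), (r6, 3); in each of them the S-component is accepting too, so the product for L(R) \ L(S) (R-component accepting, S-component rejecting) has no reachable accepting pair and the difference is empty.
So every string accepted by R is also accepted by S: L(R) \ L(S) = ∅ and there is no such string.

none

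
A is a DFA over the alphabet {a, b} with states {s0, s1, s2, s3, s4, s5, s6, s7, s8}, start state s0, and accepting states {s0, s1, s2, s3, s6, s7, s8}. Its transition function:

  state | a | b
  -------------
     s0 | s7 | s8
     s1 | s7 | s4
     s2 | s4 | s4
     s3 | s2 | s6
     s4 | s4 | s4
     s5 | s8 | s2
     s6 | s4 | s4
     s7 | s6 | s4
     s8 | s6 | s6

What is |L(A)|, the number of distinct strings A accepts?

The useful subgraph on states {s0, s6, s7, s8} is acyclic, so L(A) is finite; the longest accepting path visits 3 useful states, giving maximum string length 2.
Counting accepting paths from s0 by length: 1 of length 0, 2 of length 1, 3 of length 2. Total 6.

6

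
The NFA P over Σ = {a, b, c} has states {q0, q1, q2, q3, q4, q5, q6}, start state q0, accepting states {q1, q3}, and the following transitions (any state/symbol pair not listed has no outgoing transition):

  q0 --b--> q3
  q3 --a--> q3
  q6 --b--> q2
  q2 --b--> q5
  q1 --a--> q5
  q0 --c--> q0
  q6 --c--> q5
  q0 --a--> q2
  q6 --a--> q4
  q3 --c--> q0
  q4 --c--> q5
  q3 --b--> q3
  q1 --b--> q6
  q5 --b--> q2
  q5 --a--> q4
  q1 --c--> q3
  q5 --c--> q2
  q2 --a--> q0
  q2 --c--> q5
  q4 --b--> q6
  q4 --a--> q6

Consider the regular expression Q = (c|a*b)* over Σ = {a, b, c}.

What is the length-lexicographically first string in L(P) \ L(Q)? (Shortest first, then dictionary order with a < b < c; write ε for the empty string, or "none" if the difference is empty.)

The string ba is accepted by P but not by Q.
No shorter string lies in the difference, and ba is the lexicographically first length-2 string in L(P) \ L(Q).

ba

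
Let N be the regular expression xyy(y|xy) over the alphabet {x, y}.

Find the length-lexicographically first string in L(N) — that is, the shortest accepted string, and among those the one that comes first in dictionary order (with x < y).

xyyy

By inspection of the expression, no string of length less than 4 matches, and xyyy is the lexicographically first match of length 4.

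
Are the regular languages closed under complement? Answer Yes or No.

Yes

Take a complete DFA for L and swap accepting and non-accepting states; the resulting DFA accepts exactly Σ* \ L.
So the regular languages are closed under complement.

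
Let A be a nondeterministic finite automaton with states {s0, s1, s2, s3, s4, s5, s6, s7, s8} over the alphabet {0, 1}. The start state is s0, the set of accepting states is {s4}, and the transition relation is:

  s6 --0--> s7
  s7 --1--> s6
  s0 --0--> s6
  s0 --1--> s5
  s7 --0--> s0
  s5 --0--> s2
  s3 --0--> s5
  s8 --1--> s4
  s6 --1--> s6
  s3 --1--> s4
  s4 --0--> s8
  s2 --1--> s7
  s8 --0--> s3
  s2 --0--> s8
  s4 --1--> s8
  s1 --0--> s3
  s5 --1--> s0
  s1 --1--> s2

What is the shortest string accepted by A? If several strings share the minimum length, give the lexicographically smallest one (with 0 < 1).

1001

A breadth-first search from s0 reaches an accepting state first via the path s0 → s5 → s2 → s8 → s4 on input 1001.
No string of length < 4 is accepted (BFS exhausts all shorter strings without reaching an accepting state), and 1001 is the lexicographically least accepting string of length 4.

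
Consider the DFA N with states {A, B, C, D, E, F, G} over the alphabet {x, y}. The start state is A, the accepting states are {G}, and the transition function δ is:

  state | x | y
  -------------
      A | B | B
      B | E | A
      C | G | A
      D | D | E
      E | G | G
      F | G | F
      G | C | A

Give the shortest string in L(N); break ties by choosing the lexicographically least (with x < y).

xxx

A breadth-first search from A reaches an accepting state first via the path A → B → E → G on input xxx.
No string of length < 3 is accepted (BFS exhausts all shorter strings without reaching an accepting state), and xxx is the lexicographically least accepting string of length 3.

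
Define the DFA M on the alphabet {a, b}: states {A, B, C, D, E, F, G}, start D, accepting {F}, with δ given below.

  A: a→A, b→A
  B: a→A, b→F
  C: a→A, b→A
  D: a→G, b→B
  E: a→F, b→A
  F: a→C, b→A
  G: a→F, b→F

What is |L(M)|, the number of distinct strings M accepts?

3

The useful subgraph on states {B, D, F, G} is acyclic, so L(M) is finite; the longest accepting path visits 3 useful states, giving maximum string length 2.
Counting accepting paths from D by length: 3 of length 2. Total 3.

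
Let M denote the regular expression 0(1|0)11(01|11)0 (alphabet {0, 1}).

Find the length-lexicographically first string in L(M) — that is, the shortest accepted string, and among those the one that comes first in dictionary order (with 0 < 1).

0011010

By inspection of the expression, no string of length less than 7 matches, and 0011010 is the lexicographically first match of length 7.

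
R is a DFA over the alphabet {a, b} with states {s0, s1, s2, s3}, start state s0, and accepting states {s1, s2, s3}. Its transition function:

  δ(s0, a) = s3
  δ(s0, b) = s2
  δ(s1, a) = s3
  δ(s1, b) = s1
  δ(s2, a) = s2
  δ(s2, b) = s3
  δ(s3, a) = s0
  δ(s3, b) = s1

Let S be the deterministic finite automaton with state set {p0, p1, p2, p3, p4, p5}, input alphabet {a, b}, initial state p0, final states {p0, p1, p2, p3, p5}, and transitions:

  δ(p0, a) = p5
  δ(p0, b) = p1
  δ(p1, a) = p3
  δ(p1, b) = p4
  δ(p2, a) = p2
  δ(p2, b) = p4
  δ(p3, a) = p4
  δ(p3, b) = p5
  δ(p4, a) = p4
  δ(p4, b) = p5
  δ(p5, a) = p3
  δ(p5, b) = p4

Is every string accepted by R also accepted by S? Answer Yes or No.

No

The string ab is in L(R) but not in L(S).
So L(R) ⊄ L(S).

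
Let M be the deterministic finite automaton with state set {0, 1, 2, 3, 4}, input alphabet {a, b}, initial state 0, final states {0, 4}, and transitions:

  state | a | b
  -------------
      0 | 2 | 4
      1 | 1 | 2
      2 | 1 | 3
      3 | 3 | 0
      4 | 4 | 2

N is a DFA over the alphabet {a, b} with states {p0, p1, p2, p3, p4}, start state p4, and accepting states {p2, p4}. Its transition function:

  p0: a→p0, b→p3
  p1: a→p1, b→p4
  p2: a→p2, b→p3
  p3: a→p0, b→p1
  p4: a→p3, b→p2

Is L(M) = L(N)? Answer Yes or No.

Yes

Exploring the product automaton M × N from the start pair (0, p4), following both machines on each input symbol, reaches 5 state pairs: (0, p4), (2, p3), (4, p2), (1, p0), (3, p1).
M accepts in {0, 4} and N accepts in {p2, p4}. In every reachable pair the two components are either both accepting — (0, p4), (4, p2) — or both non-accepting, so no string is accepted by exactly one of the machines: L(M) \ L(N) and L(N) \ L(M) are both empty.
Hence every string is accepted by M iff it is accepted by N, and the two languages coincide.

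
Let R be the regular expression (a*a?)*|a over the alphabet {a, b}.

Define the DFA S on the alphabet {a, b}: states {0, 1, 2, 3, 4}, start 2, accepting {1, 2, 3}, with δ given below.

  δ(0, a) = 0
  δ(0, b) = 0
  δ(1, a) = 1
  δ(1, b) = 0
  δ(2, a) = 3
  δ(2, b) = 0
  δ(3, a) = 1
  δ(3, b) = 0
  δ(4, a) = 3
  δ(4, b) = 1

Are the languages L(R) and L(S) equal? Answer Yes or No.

Yes

Converting the expression R to a DFA (subset construction, then merging equivalent states) gives the minimal DFA with states {r0, r1}, start state r0, accepting states {r0} and transitions r0: a→r0, b→r1; r1: a→r1, b→r1.
Exploring the product automaton R × S from the start pair (r0, 2), following both machines on each input symbol, reaches 4 state pairs: (r0, 2), (r0, 3), (r1, 0), (r0, 1).
R accepts in {r0} and S accepts in {1, 2, 3}. In every reachable pair the two components are either both accepting — (r0, 2), (r0, 3), (r0, 1) — or both non-accepting, so no string is accepted by exactly one of the machines: L(R) \ L(S) and L(S) \ L(R) are both empty.
Hence every string is accepted by R iff it is accepted by S, and the two languages coincide.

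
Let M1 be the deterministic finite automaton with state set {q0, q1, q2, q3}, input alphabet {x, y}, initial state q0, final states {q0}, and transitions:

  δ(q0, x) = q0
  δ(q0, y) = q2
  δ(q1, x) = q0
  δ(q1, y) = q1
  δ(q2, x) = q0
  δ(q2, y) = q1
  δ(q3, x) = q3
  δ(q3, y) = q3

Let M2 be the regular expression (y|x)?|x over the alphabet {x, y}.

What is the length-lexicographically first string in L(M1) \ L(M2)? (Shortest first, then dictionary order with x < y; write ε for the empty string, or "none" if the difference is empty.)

The string xx is accepted by M1 but not by M2.
No shorter string lies in the difference, and xx is the lexicographically first length-2 string in L(M1) \ L(M2).

xx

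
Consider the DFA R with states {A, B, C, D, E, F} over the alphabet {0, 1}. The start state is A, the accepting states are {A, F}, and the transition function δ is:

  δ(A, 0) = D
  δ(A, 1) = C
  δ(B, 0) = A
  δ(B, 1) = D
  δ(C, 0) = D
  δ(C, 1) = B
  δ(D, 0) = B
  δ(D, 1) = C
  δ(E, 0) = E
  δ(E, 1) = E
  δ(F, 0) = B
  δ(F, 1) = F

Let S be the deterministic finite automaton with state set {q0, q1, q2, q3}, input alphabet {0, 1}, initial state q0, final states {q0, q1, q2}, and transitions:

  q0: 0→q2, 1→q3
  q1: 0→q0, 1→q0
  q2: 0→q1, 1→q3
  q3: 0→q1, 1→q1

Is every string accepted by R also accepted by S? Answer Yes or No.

Exploring the product automaton R × S from the start pair (A, q0), following both machines on each input symbol, reaches 14 state pairs: (A, q0), (D, q2), (C, q3), (B, q1), (D, q1), (D, q0), (B, q0), (C, q0), (B, q2), (A, q2), (D, q3), (B, q3), (A, q1), (C, q1).
R accepts in {A, F} and S accepts in {q0, q1, q2}. The reachable pairs whose R-component is accepting are (A, q0), (A, q2), (A, q1); in each of them the S-component is accepting too, so the product for L(R) \ L(S) (R-component accepting, S-component rejecting) has no reachable accepting pair and the difference is empty.
Hence every string in L(R) is also in L(S).

Yes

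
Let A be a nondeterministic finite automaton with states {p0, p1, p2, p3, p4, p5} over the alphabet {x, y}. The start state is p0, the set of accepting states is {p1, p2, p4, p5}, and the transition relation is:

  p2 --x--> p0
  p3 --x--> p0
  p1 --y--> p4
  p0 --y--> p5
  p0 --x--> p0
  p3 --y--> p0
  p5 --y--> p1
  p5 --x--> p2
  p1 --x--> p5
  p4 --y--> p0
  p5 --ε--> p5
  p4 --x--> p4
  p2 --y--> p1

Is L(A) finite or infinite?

infinite

State p0 is reachable from the start and can reach an accepting state, and it lies on the cycle p0 → p0.
Traversing that cycle any number of times yields accepted strings of unbounded length, so the language is infinite.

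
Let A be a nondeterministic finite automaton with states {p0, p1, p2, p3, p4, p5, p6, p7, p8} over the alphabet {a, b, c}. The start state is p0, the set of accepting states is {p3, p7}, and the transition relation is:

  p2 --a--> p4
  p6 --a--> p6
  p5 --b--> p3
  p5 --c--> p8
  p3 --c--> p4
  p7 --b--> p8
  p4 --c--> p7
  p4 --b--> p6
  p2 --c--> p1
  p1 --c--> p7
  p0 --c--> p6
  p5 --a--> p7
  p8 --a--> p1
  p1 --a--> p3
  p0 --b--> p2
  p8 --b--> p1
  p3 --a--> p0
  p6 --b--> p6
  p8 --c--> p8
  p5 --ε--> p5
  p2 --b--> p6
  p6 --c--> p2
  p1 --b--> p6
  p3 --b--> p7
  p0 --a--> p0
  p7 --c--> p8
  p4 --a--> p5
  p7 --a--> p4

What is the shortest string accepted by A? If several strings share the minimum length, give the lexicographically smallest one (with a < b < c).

A breadth-first search from p0 reaches an accepting state first via the path p0 → p2 → p4 → p7 on input bac.
No string of length < 3 is accepted (BFS exhausts all shorter strings without reaching an accepting state), and bac is the lexicographically least accepting string of length 3.

bac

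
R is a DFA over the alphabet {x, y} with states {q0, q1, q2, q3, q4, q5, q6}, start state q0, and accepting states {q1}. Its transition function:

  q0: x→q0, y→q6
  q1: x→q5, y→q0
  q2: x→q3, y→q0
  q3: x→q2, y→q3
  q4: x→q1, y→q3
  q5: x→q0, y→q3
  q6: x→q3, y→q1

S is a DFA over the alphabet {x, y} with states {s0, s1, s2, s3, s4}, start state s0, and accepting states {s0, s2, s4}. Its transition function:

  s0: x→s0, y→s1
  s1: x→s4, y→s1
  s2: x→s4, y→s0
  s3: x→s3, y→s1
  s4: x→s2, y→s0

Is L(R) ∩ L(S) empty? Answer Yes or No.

Yes

Exploring the product automaton R × S from the start pair (q0, s0), following both machines on each input symbol, reaches 15 state pairs: (q0, s0), (q6, s1), (q3, s4), (q1, s1), (q2, s2), (q3, s0), (q5, s4), (q0, s1), (q2, s0), (q3, s1), (q0, s2), (q0, s4), (q2, s4), (q6, s0), (q3, s2).
R accepts in {q1} and S accepts in {s0, s2, s4}; no reachable pair has both components accepting, so no string drives both machines to acceptance simultaneously and L(R) ∩ L(S) = ∅.
So no string is accepted by both, and the intersection is empty.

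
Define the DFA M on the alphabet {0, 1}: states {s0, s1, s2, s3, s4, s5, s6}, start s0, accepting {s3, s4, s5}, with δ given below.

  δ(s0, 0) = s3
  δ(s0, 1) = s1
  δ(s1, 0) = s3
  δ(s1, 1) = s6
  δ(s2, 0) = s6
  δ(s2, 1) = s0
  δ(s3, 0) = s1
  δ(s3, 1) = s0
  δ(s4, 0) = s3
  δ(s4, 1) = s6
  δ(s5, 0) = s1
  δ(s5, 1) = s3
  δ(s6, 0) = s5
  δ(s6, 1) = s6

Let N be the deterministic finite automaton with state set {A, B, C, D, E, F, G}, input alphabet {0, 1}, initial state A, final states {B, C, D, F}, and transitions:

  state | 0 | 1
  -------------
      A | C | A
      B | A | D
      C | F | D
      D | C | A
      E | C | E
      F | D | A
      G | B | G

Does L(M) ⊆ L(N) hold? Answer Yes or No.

Yes

Exploring the product automaton M × N from the start pair (s0, A), following both machines on each input symbol, reaches 12 state pairs: (s0, A), (s3, C), (s1, A), (s1, F), (s0, D), (s6, A), (s3, D), (s5, C), (s1, C), (s3, F), (s6, D), (s1, D).
M accepts in {s3, s4, s5} and N accepts in {B, C, D, F}. The reachable pairs whose M-component is accepting are (s3, C), (s3, D), (s5, C), (s3, F); in each of them the N-component is accepting too, so the product for L(M) \ L(N) (M-component accepting, N-component rejecting) has no reachable accepting pair and the difference is empty.
Hence every string in L(M) is also in L(N).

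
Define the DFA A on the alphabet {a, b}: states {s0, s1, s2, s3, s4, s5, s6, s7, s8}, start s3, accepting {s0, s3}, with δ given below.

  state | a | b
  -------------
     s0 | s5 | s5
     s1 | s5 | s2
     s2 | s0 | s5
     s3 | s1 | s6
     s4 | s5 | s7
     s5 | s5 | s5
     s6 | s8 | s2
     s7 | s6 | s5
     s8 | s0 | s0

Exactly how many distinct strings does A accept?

5

The useful subgraph on states {s0, s1, s2, s3, s6, s8} is acyclic, so L(A) is finite; the longest accepting path visits 4 useful states, giving maximum string length 3.
Counting accepting paths from s3 by length: 1 of length 0, 4 of length 3. Total 5.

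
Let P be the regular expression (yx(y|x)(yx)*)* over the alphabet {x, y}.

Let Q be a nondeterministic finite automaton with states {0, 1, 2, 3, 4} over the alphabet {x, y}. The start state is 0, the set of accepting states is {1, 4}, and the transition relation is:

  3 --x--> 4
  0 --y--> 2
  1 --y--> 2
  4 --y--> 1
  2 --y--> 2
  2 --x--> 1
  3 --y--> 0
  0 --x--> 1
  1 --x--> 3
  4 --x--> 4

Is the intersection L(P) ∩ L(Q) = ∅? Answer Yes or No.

No

The string yxxyx is accepted by both P and Q.
Hence L(P) ∩ L(Q) ≠ ∅.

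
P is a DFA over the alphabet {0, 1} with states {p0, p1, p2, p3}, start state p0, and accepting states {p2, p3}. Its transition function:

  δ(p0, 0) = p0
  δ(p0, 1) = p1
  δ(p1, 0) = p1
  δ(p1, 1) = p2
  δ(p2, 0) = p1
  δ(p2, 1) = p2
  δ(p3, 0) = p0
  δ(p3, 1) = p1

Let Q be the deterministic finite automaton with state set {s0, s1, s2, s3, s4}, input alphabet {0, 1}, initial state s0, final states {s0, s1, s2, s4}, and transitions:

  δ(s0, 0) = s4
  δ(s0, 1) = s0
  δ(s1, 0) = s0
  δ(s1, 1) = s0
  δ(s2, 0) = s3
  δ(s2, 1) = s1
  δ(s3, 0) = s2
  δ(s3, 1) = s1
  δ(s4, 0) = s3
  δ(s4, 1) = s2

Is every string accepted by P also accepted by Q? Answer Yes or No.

Exploring the product automaton P × Q from the start pair (p0, s0), following both machines on each input symbol, reaches 12 state pairs: (p0, s0), (p0, s4), (p1, s0), (p0, s3), (p1, s2), (p1, s4), (p2, s0), (p0, s2), (p1, s1), (p1, s3), (p2, s1), (p2, s2).
P accepts in {p2, p3} and Q accepts in {s0, s1, s2, s4}. The reachable pairs whose P-component is accepting are (p2, s0), (p2, s1), (p2, s2); in each of them the Q-component is accepting too, so the product for L(P) \ L(Q) (P-component accepting, Q-component rejecting) has no reachable accepting pair and the difference is empty.
Hence every string in L(P) is also in L(Q).

Yes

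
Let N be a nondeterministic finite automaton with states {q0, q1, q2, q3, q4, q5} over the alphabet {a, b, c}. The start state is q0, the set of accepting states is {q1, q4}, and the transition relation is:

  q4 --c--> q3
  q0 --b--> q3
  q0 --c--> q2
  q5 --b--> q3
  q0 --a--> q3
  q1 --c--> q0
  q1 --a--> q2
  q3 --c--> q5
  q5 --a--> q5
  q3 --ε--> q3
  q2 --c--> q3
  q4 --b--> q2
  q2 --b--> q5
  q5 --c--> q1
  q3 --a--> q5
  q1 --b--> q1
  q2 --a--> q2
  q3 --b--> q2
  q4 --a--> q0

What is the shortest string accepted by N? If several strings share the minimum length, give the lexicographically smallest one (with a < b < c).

aac

A breadth-first search from q0 reaches an accepting state first via the path q0 → q3 → q5 → q1 on input aac.
No string of length < 3 is accepted (BFS exhausts all shorter strings without reaching an accepting state), and aac is the lexicographically least accepting string of length 3.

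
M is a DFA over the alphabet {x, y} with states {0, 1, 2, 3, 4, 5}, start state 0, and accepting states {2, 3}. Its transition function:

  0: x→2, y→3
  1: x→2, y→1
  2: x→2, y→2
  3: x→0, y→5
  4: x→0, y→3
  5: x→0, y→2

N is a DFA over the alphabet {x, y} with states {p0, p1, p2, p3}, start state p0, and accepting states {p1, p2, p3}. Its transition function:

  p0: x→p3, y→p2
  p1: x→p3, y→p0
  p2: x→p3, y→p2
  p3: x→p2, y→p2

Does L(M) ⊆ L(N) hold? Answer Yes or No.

Exploring the product automaton M × N from the start pair (0, p0), following both machines on each input symbol, reaches 6 state pairs: (0, p0), (2, p3), (3, p2), (2, p2), (0, p3), (5, p2).
M accepts in {2, 3} and N accepts in {p1, p2, p3}. The reachable pairs whose M-component is accepting are (2, p3), (3, p2), (2, p2); in each of them the N-component is accepting too, so the product for L(M) \ L(N) (M-component accepting, N-component rejecting) has no reachable accepting pair and the difference is empty.
Hence every string in L(M) is also in L(N).

Yes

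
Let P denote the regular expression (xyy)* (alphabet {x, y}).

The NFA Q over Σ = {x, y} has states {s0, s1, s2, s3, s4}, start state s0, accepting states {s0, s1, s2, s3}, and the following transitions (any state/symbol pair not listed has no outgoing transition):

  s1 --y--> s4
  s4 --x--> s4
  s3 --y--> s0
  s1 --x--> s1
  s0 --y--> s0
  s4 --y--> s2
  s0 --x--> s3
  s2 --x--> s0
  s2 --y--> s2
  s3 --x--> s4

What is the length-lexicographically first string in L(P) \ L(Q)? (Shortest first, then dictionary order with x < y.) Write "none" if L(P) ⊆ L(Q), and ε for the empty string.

Converting the expression P to a DFA (subset construction, then merging equivalent states) gives the minimal DFA with states {p0, p1, p2, p3}, start state p0, accepting states {p0} and transitions p0: x→p1, y→p2; p1: x→p2, y→p3; p2: x→p2, y→p2; p3: x→p2, y→p0.
Exploring the product automaton P × Q from the start pair (p0, s0), following both machines on each input symbol, reaches 7 state pairs: (p0, s0), (p1, s3), (p2, s0), (p2, s4), (p3, s0), (p2, s3), (p2, s2).
P accepts in {p0} and Q accepts in {s0, s1, s2, s3}. The reachable pairs whose P-component is accepting are (p0, s0); in each of them the Q-component is accepting too, so the product for L(P) \ L(Q) (P-component accepting, Q-component rejecting) has no reachable accepting pair and the difference is empty.
So every string accepted by P is also accepted by Q: L(P) \ L(Q) = ∅ and there is no such string.

none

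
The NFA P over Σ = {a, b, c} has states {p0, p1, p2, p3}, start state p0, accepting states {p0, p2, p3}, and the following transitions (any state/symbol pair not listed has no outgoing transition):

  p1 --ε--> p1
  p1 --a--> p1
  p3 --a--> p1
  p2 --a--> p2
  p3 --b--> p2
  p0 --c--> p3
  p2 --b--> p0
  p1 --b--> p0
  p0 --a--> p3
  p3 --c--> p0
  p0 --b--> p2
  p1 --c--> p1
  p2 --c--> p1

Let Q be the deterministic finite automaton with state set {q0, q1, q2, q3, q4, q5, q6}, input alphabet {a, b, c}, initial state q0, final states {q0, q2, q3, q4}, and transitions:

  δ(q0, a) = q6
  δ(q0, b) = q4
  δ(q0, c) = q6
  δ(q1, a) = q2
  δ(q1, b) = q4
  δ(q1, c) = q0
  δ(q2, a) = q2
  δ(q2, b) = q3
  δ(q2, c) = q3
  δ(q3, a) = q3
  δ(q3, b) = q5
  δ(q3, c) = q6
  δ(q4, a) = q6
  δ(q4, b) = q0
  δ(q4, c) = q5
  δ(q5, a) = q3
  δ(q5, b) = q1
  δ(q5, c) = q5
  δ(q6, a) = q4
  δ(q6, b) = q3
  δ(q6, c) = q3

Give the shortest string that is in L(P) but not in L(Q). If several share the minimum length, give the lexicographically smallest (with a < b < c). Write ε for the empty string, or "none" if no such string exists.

a

The string a is accepted by P but not by Q.
No shorter string lies in the difference, and a is the lexicographically first length-1 string in L(P) \ L(Q).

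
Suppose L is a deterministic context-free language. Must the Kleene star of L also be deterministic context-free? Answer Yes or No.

L = {c aⁿbⁿ : n≥0} ∪ {cc aⁿb²ⁿ : n≥0} is a DCFL (the number of leading c's fixes which ratio the DPDA checks), but L* is not. Every word of L starts with c, so in a factorisation of the string cc aⁱbʲ (i≥1) into words of L each factor begins at one of the two c's: either the whole string is a single word of L (forcing j = 2i), or it splits as c · (c aⁱbʲ) with c ∈ L (take n = 0) and c aⁱbʲ ∈ L (forcing j = i). Thus L* ∩ cca⁺b* = {cc aⁿbⁿ : n≥1} ∪ {cc aⁿb²ⁿ : n≥1}. A DPDA for L* would give one for this intersection with a regular set, and, started from its configuration after reading cc, one for {aⁿbⁿ : n≥1} ∪ {aⁿb²ⁿ : n≥1}, which no deterministic PDA accepts (a DPDA for it would have a single run on aⁿb²ⁿ, accepting after the prefix aⁿbⁿ and accepting again after n more b's; an ordinary PDA that simulates it on a's and b's and, at any moment when it is accepting, may switch to reading only a fresh letter d while feeding each d to the simulation as a b, would accept aⁱbʲdᵏ (k≥1) exactly when both aⁱbʲ and aⁱbʲ⁺ᵏ are in the language, i.e. its language intersected with the regular set a*b*d⁺ would be exactly {aⁿbⁿdⁿ : n≥1} — impossible, since context-free languages are closed under intersection with regular sets and {aⁿbⁿdⁿ} is not context-free). So L* is not a DCFL.

No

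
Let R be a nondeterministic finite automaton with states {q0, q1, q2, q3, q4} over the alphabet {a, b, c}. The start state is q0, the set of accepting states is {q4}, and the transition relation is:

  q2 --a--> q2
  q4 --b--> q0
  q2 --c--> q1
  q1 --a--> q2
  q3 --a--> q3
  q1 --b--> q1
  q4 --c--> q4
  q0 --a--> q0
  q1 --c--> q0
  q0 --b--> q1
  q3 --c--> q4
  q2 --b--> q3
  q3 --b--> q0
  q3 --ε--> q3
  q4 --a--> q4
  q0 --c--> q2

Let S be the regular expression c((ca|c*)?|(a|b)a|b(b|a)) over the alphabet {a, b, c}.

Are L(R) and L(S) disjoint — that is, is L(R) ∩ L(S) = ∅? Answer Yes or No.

Converting the expression S to a DFA (subset construction, then merging equivalent states) gives the minimal DFA with states {s0, s1, s2, s3, s4, s5, s6, s7}, start state s0, accepting states {s2, s5, s6, s7} and transitions s0: a→s1, b→s1, c→s2; s1: a→s1, b→s1, c→s1; s2: a→s3, b→s4, c→s5; s3: a→s6, b→s1, c→s1; s4: a→s6, b→s6, c→s1; s5: a→s6, b→s1, c→s7; s6: a→s1, b→s1, c→s1; s7: a→s1, b→s1, c→s7.
Exploring the product automaton R × S from the start pair (q0, s0), following both machines on each input symbol, reaches 16 state pairs: (q0, s0), (q0, s1), (q1, s1), (q2, s2), (q2, s1), (q2, s3), (q3, s4), (q1, s5), (q3, s1), (q2, s6), (q3, s6), (q0, s6), (q4, s1), (q0, s7), (q2, s7), (q1, s7).
R accepts in {q4} and S accepts in {s2, s5, s6, s7}; no reachable pair has both components accepting, so no string drives both machines to acceptance simultaneously and L(R) ∩ L(S) = ∅.
So no string is accepted by both, and the intersection is empty.

Yes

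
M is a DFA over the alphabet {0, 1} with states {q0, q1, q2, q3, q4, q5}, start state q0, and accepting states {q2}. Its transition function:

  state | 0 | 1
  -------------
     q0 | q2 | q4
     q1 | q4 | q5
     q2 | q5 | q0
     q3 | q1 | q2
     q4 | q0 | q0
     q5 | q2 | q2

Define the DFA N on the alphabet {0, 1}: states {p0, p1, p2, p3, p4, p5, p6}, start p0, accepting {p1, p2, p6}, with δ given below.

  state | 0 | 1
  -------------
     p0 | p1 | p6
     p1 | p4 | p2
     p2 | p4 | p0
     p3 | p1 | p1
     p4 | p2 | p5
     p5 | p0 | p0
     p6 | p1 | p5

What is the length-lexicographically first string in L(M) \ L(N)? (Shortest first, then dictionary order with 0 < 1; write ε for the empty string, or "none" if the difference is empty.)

The string 001 is accepted by M but not by N.
No shorter string lies in the difference, and 001 is the lexicographically first length-3 string in L(M) \ L(N).

001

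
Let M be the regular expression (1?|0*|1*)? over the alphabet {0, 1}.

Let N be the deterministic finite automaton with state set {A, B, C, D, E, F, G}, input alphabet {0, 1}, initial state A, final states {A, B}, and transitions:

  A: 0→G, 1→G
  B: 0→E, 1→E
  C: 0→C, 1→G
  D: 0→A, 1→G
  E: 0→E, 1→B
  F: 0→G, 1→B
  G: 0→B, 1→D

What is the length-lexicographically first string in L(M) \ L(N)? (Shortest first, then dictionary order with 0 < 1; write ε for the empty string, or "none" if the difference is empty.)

0

The string 0 is accepted by M but not by N.
No shorter string lies in the difference, and 0 is the lexicographically first length-1 string in L(M) \ L(N).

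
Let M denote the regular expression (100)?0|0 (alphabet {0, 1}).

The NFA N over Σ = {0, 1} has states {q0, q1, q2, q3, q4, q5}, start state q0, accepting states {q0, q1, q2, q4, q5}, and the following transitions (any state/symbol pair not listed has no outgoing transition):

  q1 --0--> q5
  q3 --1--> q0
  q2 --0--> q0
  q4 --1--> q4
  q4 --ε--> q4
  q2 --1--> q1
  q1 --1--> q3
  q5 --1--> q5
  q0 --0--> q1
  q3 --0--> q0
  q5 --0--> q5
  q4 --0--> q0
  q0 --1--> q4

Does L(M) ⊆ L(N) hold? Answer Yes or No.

Yes

Converting the expression M to a DFA (subset construction, then merging equivalent states) gives the minimal DFA with states {m0, m1, m2, m3, m4, m5}, start state m0, accepting states {m1} and transitions m0: 0→m1, 1→m2; m1: 0→m3, 1→m3; m2: 0→m4, 1→m3; m3: 0→m3, 1→m3; m4: 0→m5, 1→m3; m5: 0→m1, 1→m3.
Exploring the product automaton M × N from the start pair (m0, q0), following both machines on each input symbol, reaches 11 state pairs: (m0, q0), (m1, q1), (m2, q4), (m3, q5), (m3, q3), (m4, q0), (m3, q4), (m3, q0), (m5, q1), (m3, q1), (m1, q5).
M accepts in {m1} and N accepts in {q0, q1, q2, q4, q5}. The reachable pairs whose M-component is accepting are (m1, q1), (m1, q5); in each of them the N-component is accepting too, so the product for L(M) \ L(N) (M-component accepting, N-component rejecting) has no reachable accepting pair and the difference is empty.
Hence every string in L(M) is also in L(N).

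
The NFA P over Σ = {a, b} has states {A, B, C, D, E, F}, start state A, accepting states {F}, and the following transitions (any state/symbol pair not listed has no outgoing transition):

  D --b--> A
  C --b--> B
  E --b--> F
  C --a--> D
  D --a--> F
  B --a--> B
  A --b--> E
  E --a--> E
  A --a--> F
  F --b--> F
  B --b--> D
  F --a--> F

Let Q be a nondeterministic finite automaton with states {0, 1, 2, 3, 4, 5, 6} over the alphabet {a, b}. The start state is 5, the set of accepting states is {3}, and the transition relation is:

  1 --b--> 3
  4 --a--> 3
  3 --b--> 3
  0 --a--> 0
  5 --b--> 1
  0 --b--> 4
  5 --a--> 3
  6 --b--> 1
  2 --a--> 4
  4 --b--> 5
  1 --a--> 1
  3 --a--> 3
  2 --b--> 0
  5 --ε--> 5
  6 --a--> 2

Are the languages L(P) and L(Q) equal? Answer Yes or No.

Yes

Exploring the product automaton P × Q from the start pair (A, 5), following both machines on each input symbol, reaches 3 state pairs: (A, 5), (F, 3), (E, 1).
P accepts in {F} and Q accepts in {3}. In every reachable pair the two components are either both accepting — (F, 3) — or both non-accepting, so no string is accepted by exactly one of the machines: L(P) \ L(Q) and L(Q) \ L(P) are both empty.
Hence every string is accepted by P iff it is accepted by Q, and the two languages coincide.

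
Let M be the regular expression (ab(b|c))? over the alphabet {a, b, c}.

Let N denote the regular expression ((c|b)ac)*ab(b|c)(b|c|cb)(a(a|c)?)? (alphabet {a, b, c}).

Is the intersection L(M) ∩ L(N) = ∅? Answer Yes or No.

Converting the expression M to a DFA (subset construction, then merging equivalent states) gives the minimal DFA with states {m0, m1, m2, m3, m4}, start state m0, accepting states {m0, m4} and transitions m0: a→m1, b→m2, c→m2; m1: a→m2, b→m3, c→m2; m2: a→m2, b→m2, c→m2; m3: a→m2, b→m4, c→m4; m4: a→m2, b→m2, c→m2.
Converting the expression N to a DFA (subset construction, then merging equivalent states) gives the minimal DFA with states {n0, n1, n2, n3, n4, n5, n6, n7, n8, n9, n10}, start state n0, accepting states {n7, n8, n9, n10} and transitions n0: a→n1, b→n2, c→n2; n1: a→n3, b→n4, c→n3; n2: a→n5, b→n3, c→n3; n3: a→n3, b→n3, c→n3; n4: a→n3, b→n6, c→n6; n5: a→n3, b→n3, c→n0; n6: a→n3, b→n7, c→n8; n7: a→n9, b→n3, c→n3; n8: a→n9, b→n7, c→n3; n9: a→n10, b→n3, c→n10; n10: a→n3, b→n3, c→n3.
Exploring the product automaton M × N from the start pair (m0, n0), following both machines on each input symbol, reaches 15 state pairs: (m0, n0), (m1, n1), (m2, n2), (m2, n3), (m3, n4), (m2, n5), (m4, n6), (m2, n0), (m2, n7), (m2, n8), (m2, n1), (m2, n9), (m2, n4), (m2, n10), (m2, n6).
M accepts in {m0, m4} and N accepts in {n7, n8, n9, n10}; no reachable pair has both components accepting, so no string drives both machines to acceptance simultaneously and L(M) ∩ L(N) = ∅.
So no string is accepted by both, and the intersection is empty.

Yes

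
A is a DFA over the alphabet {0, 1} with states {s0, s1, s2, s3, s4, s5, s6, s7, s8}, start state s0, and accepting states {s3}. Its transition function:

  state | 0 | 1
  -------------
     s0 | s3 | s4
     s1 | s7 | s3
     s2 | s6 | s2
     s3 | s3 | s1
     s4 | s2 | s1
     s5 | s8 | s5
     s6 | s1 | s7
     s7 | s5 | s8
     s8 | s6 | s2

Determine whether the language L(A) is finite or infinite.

State s3 is reachable from the start and can reach an accepting state, and it lies on the cycle s3 → s1 → s3.
Traversing that cycle any number of times yields accepted strings of unbounded length, so the language is infinite.

infinite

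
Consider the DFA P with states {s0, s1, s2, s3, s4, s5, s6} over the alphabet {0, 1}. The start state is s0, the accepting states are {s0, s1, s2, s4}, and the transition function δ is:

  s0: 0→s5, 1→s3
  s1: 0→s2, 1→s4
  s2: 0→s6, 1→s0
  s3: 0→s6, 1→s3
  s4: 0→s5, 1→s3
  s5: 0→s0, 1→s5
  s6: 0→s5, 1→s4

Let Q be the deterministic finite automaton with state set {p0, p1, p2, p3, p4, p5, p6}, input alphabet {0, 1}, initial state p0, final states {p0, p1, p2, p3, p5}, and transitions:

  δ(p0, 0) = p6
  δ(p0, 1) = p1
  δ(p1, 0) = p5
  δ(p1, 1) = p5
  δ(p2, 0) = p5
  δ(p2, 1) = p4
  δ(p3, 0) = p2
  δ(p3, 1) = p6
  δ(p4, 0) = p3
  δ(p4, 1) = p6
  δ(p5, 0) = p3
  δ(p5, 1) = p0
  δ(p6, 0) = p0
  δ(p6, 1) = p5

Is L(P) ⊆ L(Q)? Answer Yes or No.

The string 0110 is in L(P) but not in L(Q).
So L(P) ⊄ L(Q).

No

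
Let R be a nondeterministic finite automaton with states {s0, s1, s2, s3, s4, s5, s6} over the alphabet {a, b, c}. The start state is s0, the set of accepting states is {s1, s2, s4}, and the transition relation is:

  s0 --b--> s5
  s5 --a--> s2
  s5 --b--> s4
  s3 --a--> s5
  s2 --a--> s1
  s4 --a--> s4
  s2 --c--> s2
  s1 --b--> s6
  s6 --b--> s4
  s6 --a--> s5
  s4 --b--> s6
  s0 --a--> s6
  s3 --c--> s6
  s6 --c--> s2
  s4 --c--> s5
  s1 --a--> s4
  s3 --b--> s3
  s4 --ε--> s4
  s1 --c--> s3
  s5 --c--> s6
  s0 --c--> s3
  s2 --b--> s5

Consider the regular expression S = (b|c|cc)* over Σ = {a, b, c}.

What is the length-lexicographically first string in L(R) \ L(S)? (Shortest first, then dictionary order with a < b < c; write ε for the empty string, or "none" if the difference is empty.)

The string ab is accepted by R but not by S.
No shorter string lies in the difference, and ab is the lexicographically first length-2 string in L(R) \ L(S).

ab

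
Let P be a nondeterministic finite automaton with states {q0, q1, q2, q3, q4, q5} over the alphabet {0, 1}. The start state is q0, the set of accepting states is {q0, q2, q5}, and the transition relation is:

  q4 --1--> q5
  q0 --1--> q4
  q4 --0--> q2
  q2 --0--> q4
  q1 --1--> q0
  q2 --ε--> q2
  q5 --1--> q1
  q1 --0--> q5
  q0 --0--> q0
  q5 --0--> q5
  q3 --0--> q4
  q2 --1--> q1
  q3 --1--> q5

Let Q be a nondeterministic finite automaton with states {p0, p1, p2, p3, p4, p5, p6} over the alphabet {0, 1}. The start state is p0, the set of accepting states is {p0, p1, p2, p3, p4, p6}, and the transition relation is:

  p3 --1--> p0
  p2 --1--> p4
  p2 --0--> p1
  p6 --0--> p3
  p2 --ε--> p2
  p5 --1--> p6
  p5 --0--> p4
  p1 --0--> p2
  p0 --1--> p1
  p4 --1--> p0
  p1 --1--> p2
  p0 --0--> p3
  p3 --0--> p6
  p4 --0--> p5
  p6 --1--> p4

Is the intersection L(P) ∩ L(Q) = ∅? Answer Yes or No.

No

The empty string ε is accepted by both P and Q.
Hence L(P) ∩ L(Q) ≠ ∅.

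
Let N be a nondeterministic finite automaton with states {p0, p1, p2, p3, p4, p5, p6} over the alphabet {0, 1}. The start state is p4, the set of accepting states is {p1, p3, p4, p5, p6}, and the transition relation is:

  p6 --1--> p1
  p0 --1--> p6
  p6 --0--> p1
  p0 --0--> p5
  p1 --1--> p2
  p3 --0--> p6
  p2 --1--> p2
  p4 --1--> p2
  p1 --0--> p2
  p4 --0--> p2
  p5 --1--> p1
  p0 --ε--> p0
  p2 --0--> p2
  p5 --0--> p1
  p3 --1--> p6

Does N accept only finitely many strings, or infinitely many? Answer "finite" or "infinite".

The useful states (reachable from p4 and able to reach an accepting state) are {p4}.
Restricted to these states the transition graph has no cycle, so every accepting path has bounded length and L is finite.

finite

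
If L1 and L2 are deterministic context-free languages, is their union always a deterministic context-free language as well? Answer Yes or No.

{aⁿbⁿ : n≥0} and {aⁿb²ⁿ : n≥0} are each accepted by a deterministic PDA (push the a's; pop one per b, respectively one per two b's), but their union U is not. Suppose a DPDA M accepted U. Being deterministic, M has a single run on aⁿb²ⁿ, and since aⁿbⁿ ∈ U that run passes through an accepting configuration right after consuming the prefix aⁿbⁿ and then goes on to accept again after n more b's. Build an ordinary (nondeterministic) PDA M′ that simulates M on a's and b's and, at any moment when M is in an accepting state, may switch to a second mode in which it reads only c's, feeding each c to M as a b; M′ accepts when M does. Then M′ accepts aⁱbʲcᵏ (k≥1) exactly when both aⁱbʲ ∈ U and aⁱbʲ⁺ᵏ ∈ U, and checking the four cases (i=j or j=2i, combined with j+k=i or j+k=2i) leaves only i=j=k: so L(M′) ∩ a*b*c⁺ = {aⁿbⁿcⁿ : n≥1} would be context-free, which it is not (pumping lemma) — contradiction. (The union is an unambiguous CFL; it is determinism, not unambiguity, that fails.)

No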